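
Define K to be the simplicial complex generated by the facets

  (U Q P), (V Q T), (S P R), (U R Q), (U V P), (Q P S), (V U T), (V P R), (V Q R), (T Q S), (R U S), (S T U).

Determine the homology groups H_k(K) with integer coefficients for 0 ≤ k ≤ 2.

Fix the vertex order P < Q < R < S < T < U < V and write every simplex with vertices in increasing order. Then dim K = 2 and the simplices of K are:

  0-simplices (7): P, Q, R, S, T, U, V
  1-simplices (18): PQ, PR, PS, PU, PV, QR, QS, QT, QU, QV, RS, RU, RV, ST, SU, TU, TV, UV
  2-simplices (12): PQS, PQU, PRS, PRV, PUV, QRU, QRV, QST, QTV, RSU, STU, TUV

so the chain groups are C_0 ≅ Z^7, C_1 ≅ Z^18, C_2 ≅ Z^12.

The boundary map ∂_1: C_1 → C_0 maps an edge to its endpoints' difference, ∂[p,q] = q − p.
The resulting 7×18 matrix has rank 6, and its Smith normal form has invariant factors (1,1,1,1,1,1).

The boundary map ∂_2: C_2 → C_1 sends each 2-simplex [p,q,r] to [q,r] − [p,r] + [p,q]. For instance
  ∂TUV = UV − TV + TU,
  ∂PRS = RS − PS + PR.
This gives a 18×12 integer matrix of rank 12; reducing to Smith normal form yields diagonal entries (1,1,1,1,1,1,1,1,1,1,1,2).

From H_k ≅ ker(∂_k) / im(∂_{k+1}) we obtain:

  H_0: rank C_0 − rank ∂_1 = 7 − 6 = 1, and the invariant factors of ∂_1 are all 1, so H_0 = Z.
  H_1: rank ker ∂_1 − rank ∂_2 = (18 − 6) − 12 = 0, and ∂_2 has invariant factor 2 > 1, so H_1 = Z/2.
  H_2: rank ker ∂_2 − rank ∂_3 = (12 − 12) − 0 = 0, and there is no ∂_3, so H_2 = 0.

H_0 ≅ Z,  H_1 ≅ Z/2,  H_2 = 0.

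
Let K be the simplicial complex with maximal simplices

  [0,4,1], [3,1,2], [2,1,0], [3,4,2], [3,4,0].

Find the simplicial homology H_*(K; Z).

Fix the vertex order 0 < 1 < 2 < 3 < 4 and write every simplex with vertices in increasing order. Then dim K = 2 and the simplices of K are:

  0-simplices (5): [0], [1], [2], [3], [4]
  1-simplices (10): [0,1], [0,2], [0,3], [0,4], [1,2], [1,3], [1,4], [2,3], [2,4], [3,4]
  2-simplices (5): [0,1,2], [0,1,4], [0,3,4], [1,2,3], [2,3,4]

giving chain groups C_0 ≅ Z^5, C_1 ≅ Z^10, C_2 ≅ Z^5.

Boundary ∂_1: C_1 → C_0 maps an edge to its endpoints' difference, ∂[p,q] = q − p. For instance
  ∂[1,2] = [2] − [1].
As a 5×10 matrix over Z this has rank 4, with invariant factors (1,1,1,1).

Boundary ∂_2: C_2 → C_1 acts by ∂[p,q,r] = [q,r] − [p,r] + [p,q]. For instance
  ∂[0,1,4] = [1,4] − [0,4] + [0,1],
  ∂[2,3,4] = [3,4] − [2,4] + [2,3].
This gives a 10×5 integer matrix of rank 5; reducing to Smith normal form yields diagonal entries (1,1,1,1,1).

Now H_k = ker ∂_k / im ∂_{k+1}, so:

  H_0: rank C_0 − rank ∂_1 = 5 − 4 = 1, and the invariant factors of ∂_1 are all 1, so H_0 ≅ Z.
  H_1: rank ker ∂_1 − rank ∂_2 = (10 − 4) − 5 = 1, and the invariant factors of ∂_2 are all 1, so H_1 ≅ Z.
  H_2: rank ker ∂_2 − rank ∂_3 = (5 − 5) − 0 = 0, and there is no ∂_3, so H_2 ≅ 0.

H_0 = Z,  H_1 = Z,  H_2 = 0.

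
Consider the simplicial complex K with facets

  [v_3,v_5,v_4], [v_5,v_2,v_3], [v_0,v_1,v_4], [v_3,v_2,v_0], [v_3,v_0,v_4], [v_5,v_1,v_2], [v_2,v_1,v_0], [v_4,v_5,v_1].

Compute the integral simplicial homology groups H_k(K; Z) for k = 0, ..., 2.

Take the total order v_0 < v_1 < v_2 < v_3 < v_4 < v_5 on the vertex set. Then K (dimension 2) consists of the simplices:

  0-simplices (6): [v_0], [v_1], [v_2], [v_3], [v_4], [v_5]
  1-simplices (12): [v_0,v_1], [v_0,v_2], [v_0,v_3], [v_0,v_4], [v_1,v_2], [v_1,v_4], [v_1,v_5], [v_2,v_3], [v_2,v_5], [v_3,v_4], [v_3,v_5], [v_4,v_5]
  2-simplices (8): [v_0,v_1,v_2], [v_0,v_1,v_4], [v_0,v_2,v_3], [v_0,v_3,v_4], [v_1,v_2,v_5], [v_1,v_4,v_5], [v_2,v_3,v_5], [v_3,v_4,v_5]

Hence C_0 ≅ Z^6, C_1 ≅ Z^12, C_2 ≅ Z^8.

The boundary map ∂_1: C_1 → C_0 maps an edge to its endpoints' difference, ∂[p,q] = q − p. For instance
  ∂[v_1,v_4] = [v_4] − [v_1].
The resulting 6×12 matrix has rank 5, and its Smith normal form has invariant factors (1,1,1,1,1).

Boundary ∂_2: C_2 → C_1 acts by ∂[p,q,r] = [q,r] − [p,r] + [p,q]. For instance
  ∂[v_0,v_2,v_3] = [v_2,v_3] − [v_0,v_3] + [v_0,v_2],
  ∂[v_1,v_4,v_5] = [v_4,v_5] − [v_1,v_5] + [v_1,v_4].
This gives a 12×8 integer matrix of rank 7; reducing to Smith normal form yields diagonal entries (1,1,1,1,1,1,1).

Now H_k = ker ∂_k / im ∂_{k+1}, so:

  H_0: rank C_0 − rank ∂_1 = 6 − 5 = 1, and the invariant factors of ∂_1 are all 1, so H_0 = Z.
  H_1: rank ker ∂_1 − rank ∂_2 = (12 − 5) − 7 = 0, and the invariant factors of ∂_2 are all 1, so H_1 = 0.
  H_2: rank ker ∂_2 − rank ∂_3 = (8 − 7) − 0 = 1, and there is no ∂_3, so H_2 = Z.

H_0 = Z,  H_1 = 0,  H_2 = Z.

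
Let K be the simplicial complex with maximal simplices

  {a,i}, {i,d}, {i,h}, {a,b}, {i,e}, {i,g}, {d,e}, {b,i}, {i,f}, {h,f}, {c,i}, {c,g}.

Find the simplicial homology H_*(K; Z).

Take the total order a < b < c < d < e < f < g < h < i on the vertex set. Then K (dimension 1) consists of the simplices:

  0-simplices (9): a, b, c, d, e, f, g, h, i
  1-simplices (12): ab, ai, bi, cg, ci, de, di, ei, fh, fi, gi, hi

so the chain groups are C_0 ≅ Z^9, C_1 ≅ Z^12.

Boundary ∂_1: C_1 → C_0 is given by ∂[p,q] = [q] − [p].
The 9×12 boundary matrix has rank 8 and Smith normal form diag(1,1,1,1,1,1,1,1).

Now H_k = ker ∂_k / im ∂_{k+1}, so:

  H_0: rank C_0 − rank ∂_1 = 9 − 8 = 1, and the invariant factors of ∂_1 are all 1, so H_0 = Z.
  H_1: rank ker ∂_1 − rank ∂_2 = (12 − 8) − 0 = 4, and there is no ∂_2, so H_1 = Z^4.

H_0 ≅ Z,  H_1 ≅ Z^4.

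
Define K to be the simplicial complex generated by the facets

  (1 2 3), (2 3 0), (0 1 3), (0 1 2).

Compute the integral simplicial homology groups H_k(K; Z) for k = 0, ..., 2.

H_0 ≅ Z,  H_1 = 0,  H_2 ≅ Z.

We work with the vertex ordering 0 < 1 < 2 < 3. The simplices of K, each written with vertices in increasing order, are:

  0-simplices (4): [0], [1], [2], [3]
  1-simplices (6): [0,1], [0,2], [0,3], [1,2], [1,3], [2,3]
  2-simplices (4): [0,1,2], [0,1,3], [0,2,3], [1,2,3]

Hence C_0 ≅ Z^4, C_1 ≅ Z^6, C_2 ≅ Z^4.

∂_1: C_1 → C_0 sends each edge [p,q] (with p < q) to q − p.
This gives a 4×6 integer matrix of rank 3; reducing to Smith normal form yields diagonal entries (1,1,1).

Boundary ∂_2: C_2 → C_1 acts by ∂[p,q,r] = [q,r] − [p,r] + [p,q]. For instance
  ∂[0,1,2] = [1,2] − [0,2] + [0,1],
  ∂[0,2,3] = [2,3] − [0,3] + [0,2].
The 6×4 boundary matrix has rank 3 and Smith normal form diag(1,1,1).

Computing H_k = (kernel of ∂_k) / (image of ∂_{k+1}):

  H_0: rank C_0 − rank ∂_1 = 4 − 3 = 1, and the invariant factors of ∂_1 are all 1, so H_0 ≅ Z.
  H_1: rank ker ∂_1 − rank ∂_2 = (6 − 3) − 3 = 0, and the invariant factors of ∂_2 are all 1, so H_1 ≅ 0.
  H_2: rank ker ∂_2 − rank ∂_3 = (4 − 3) − 0 = 1, and there is no ∂_3, so H_2 ≅ Z.

(K is a triangulation of the 2-sphere S^2.)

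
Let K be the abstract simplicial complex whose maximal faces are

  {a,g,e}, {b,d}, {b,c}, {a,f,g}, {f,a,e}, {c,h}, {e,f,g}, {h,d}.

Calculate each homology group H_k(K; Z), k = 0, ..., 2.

H_0 ≅ Z^2,  H_1 ≅ Z,  H_2 ≅ Z.

Order the vertices as a < b < c < d < e < f < g < h. Listing each simplex with vertices in this order, K has dimension 2 with simplices:

  0-simplices (8): a, b, c, d, e, f, g, h
  1-simplices (10): ae, af, ag, bc, bd, ch, dh, ef, eg, fg
  2-simplices (4): aef, aeg, afg, efg

Hence C_0 ≅ Z^8, C_1 ≅ Z^10, C_2 ≅ Z^4.

The boundary map ∂_1: C_1 → C_0 maps an edge to its endpoints' difference, ∂[p,q] = q − p. For instance
  ∂bd = d − b.
As a 8×10 matrix over Z this has rank 6, with invariant factors (1,1,1,1,1,1).

∂_2: C_2 → C_1 sends each 2-simplex [p,q,r] to [q,r] − [p,r] + [p,q]. For instance
  ∂afg = fg − ag + af,
  ∂aeg = eg − ag + ae.
The 10×4 boundary matrix has rank 3 and Smith normal form diag(1,1,1).

Computing H_k = (kernel of ∂_k) / (image of ∂_{k+1}):

  H_0: rank C_0 − rank ∂_1 = 8 − 6 = 2, and the invariant factors of ∂_1 are all 1, so H_0 ≅ Z^2.
  H_1: rank ker ∂_1 − rank ∂_2 = (10 − 6) − 3 = 1, and the invariant factors of ∂_2 are all 1, so H_1 ≅ Z.
  H_2: rank ker ∂_2 − rank ∂_3 = (4 − 3) − 0 = 1, and there is no ∂_3, so H_2 ≅ Z.

As a check, the Euler characteristic is 8 − 10 + 4 = 2, which agrees with 2 − 1 + 1 = 2.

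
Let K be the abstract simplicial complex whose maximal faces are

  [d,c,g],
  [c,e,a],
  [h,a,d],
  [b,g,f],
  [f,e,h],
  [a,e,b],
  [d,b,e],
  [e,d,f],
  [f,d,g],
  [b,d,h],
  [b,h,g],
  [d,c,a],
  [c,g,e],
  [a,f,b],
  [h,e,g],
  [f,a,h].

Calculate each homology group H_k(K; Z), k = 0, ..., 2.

H_0 = Z,  H_1 = Z^2,  H_2 = Z.

Fix the vertex order a < b < c < d < e < f < g < h and write every simplex with vertices in increasing order. Then dim K = 2 and the simplices of K are:

  0-simplices (8): a, b, c, d, e, f, g, h
  1-simplices (24): ab, ac, ad, ae, af, ah, bd, be, bf, bg, bh, cd, ce, cg, de, df, dg, dh, ef, eg, eh, fg, fh, gh
  2-simplices (16): abe, abf, acd, ace, adh, afh, bde, bdh, bfg, bgh, cdg, ceg, def, dfg, efh, egh

giving chain groups C_0 ≅ Z^8, C_1 ≅ Z^24, C_2 ≅ Z^16.

The boundary map ∂_1: C_1 → C_0 sends each edge [p,q] (with p < q) to q − p.
The 8×24 boundary matrix has rank 7 and Smith normal form diag(1,1,1,1,1,1,1).

∂_2: C_2 → C_1 acts by ∂[p,q,r] = [q,r] − [p,r] + [p,q]. For instance
  ∂def = ef − df + de,
  ∂adh = dh − ah + ad.
As a 24×16 matrix over Z this has rank 15, with invariant factors (1,1,1,1,1,1,1,1,1,1,1,1,1,1,1).

Reading off H_k = ker ∂_k / im ∂_{k+1}:

  H_0: rank C_0 − rank ∂_1 = 8 − 7 = 1, and the invariant factors of ∂_1 are all 1, so H_0 = Z.
  H_1: rank ker ∂_1 − rank ∂_2 = (24 − 7) − 15 = 2, and the invariant factors of ∂_2 are all 1, so H_1 = Z^2.
  H_2: rank ker ∂_2 − rank ∂_3 = (16 − 15) − 0 = 1, and there is no ∂_3, so H_2 = Z.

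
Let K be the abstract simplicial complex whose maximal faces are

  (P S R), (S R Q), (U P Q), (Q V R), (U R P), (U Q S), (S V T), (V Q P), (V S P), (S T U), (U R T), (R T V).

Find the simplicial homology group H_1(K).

H_1 = Z/2.

K has 7 vertices, 18 edges, 12 triangles.
rank ∂_1 = 6, rank ∂_2 = 12 ⇒ b_1 = 18 − 6 − 12 = 0; ∂_2 has invariant factor(s) [2] giving torsion. So H_1 ≅ Z/2.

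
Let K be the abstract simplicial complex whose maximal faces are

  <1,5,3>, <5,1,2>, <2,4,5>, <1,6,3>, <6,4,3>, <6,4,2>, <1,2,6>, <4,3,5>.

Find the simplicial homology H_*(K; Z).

Take the total order 1 < 2 < 3 < 4 < 5 < 6 on the vertex set. Then K (dimension 2) consists of the simplices:

  0-simplices (6): [1], [2], [3], [4], [5], [6]
  1-simplices (12): [1,2], [1,3], [1,5], [1,6], [2,4], [2,5], [2,6], [3,4], [3,5], [3,6], [4,5], [4,6]
  2-simplices (8): [1,2,5], [1,2,6], [1,3,5], [1,3,6], [2,4,5], [2,4,6], [3,4,5], [3,4,6]

giving chain groups C_0 ≅ Z^6, C_1 ≅ Z^12, C_2 ≅ Z^8.

The boundary map ∂_1: C_1 → C_0 maps an edge to its endpoints' difference, ∂[p,q] = q − p. For instance
  ∂[3,6] = [6] − [3].
As a 6×12 matrix over Z this has rank 5, with invariant factors (1,1,1,1,1).

The boundary map ∂_2: C_2 → C_1 maps a triangle to the signed sum of its edges. For instance
  ∂[2,4,5] = [4,5] − [2,5] + [2,4],
  ∂[1,3,6] = [3,6] − [1,6] + [1,3].
The resulting 12×8 matrix has rank 7, and its Smith normal form has invariant factors (1,1,1,1,1,1,1).

Computing H_k = (kernel of ∂_k) / (image of ∂_{k+1}):

  H_0: rank C_0 − rank ∂_1 = 6 − 5 = 1, and the invariant factors of ∂_1 are all 1, so H_0 ≅ Z.
  H_1: rank ker ∂_1 − rank ∂_2 = (12 − 5) − 7 = 0, and the invariant factors of ∂_2 are all 1, so H_1 ≅ 0.
  H_2: rank ker ∂_2 − rank ∂_3 = (8 − 7) − 0 = 1, and there is no ∂_3, so H_2 ≅ Z.

As a check, the Euler characteristic is 6 − 12 + 8 = 2, which agrees with 1 − 0 + 1 = 2.

H_0 = Z,  H_1 = 0,  H_2 = Z.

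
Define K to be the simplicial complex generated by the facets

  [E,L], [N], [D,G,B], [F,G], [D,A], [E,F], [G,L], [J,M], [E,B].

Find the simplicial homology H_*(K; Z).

We work with the vertex ordering A < B < D < E < F < G < J < L < M < N. The simplices of K, each written with vertices in increasing order, are:

  0-simplices (10): A, B, D, E, F, G, J, L, M, N
  1-simplices (10): AD, BD, BE, BG, DG, EF, EL, FG, GL, JM
  2-simplices (1): BDG

giving chain groups C_0 ≅ Z^10, C_1 ≅ Z^10, C_2 ≅ Z^1.

Boundary ∂_1: C_1 → C_0 sends each edge [p,q] (with p < q) to q − p. For instance
  ∂AD = D − A.
This gives a 10×10 integer matrix of rank 7; reducing to Smith normal form yields diagonal entries (1,1,1,1,1,1,1).

Boundary ∂_2: C_2 → C_1 acts by ∂[p,q,r] = [q,r] − [p,r] + [p,q]. For instance
  ∂BDG = DG − BG + BD.
This gives a 10×1 integer matrix of rank 1; reducing to Smith normal form yields diagonal entries (1).

From H_k ≅ ker(∂_k) / im(∂_{k+1}) we obtain:

  H_0: rank C_0 − rank ∂_1 = 10 − 7 = 3, and the invariant factors of ∂_1 are all 1, so H_0 = Z^3.
  H_1: rank ker ∂_1 − rank ∂_2 = (10 − 7) − 1 = 2, and the invariant factors of ∂_2 are all 1, so H_1 = Z^2.
  H_2: rank ker ∂_2 − rank ∂_3 = (1 − 1) − 0 = 0, and there is no ∂_3, so H_2 = 0.

H_0 ≅ Z^3,  H_1 ≅ Z^2,  H_2 = 0.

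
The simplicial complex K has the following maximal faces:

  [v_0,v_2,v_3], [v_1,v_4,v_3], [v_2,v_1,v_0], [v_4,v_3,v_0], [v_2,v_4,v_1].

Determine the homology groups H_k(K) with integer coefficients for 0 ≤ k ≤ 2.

We work with the vertex ordering v_0 < v_1 < v_2 < v_3 < v_4. The simplices of K, each written with vertices in increasing order, are:

  0-simplices (5): [v_0], [v_1], [v_2], [v_3], [v_4]
  1-simplices (10): [v_0,v_1], [v_0,v_2], [v_0,v_3], [v_0,v_4], [v_1,v_2], [v_1,v_3], [v_1,v_4], [v_2,v_3], [v_2,v_4], [v_3,v_4]
  2-simplices (5): [v_0,v_1,v_2], [v_0,v_2,v_3], [v_0,v_3,v_4], [v_1,v_2,v_4], [v_1,v_3,v_4]

Hence C_0 ≅ Z^5, C_1 ≅ Z^10, C_2 ≅ Z^5.

The boundary map ∂_1: C_1 → C_0 is given by ∂[p,q] = [q] − [p].
The resulting 5×10 matrix has rank 4, and its Smith normal form has invariant factors (1,1,1,1).

∂_2: C_2 → C_1 sends each 2-simplex [p,q,r] to [q,r] − [p,r] + [p,q]. For instance
  ∂[v_1,v_3,v_4] = [v_3,v_4] − [v_1,v_4] + [v_1,v_3],
  ∂[v_1,v_2,v_4] = [v_2,v_4] − [v_1,v_4] + [v_1,v_2].
The resulting 10×5 matrix has rank 5, and its Smith normal form has invariant factors (1,1,1,1,1).

From H_k ≅ ker(∂_k) / im(∂_{k+1}) we obtain:

  H_0: rank C_0 − rank ∂_1 = 5 − 4 = 1, and the invariant factors of ∂_1 are all 1, so H_0 = Z.
  H_1: rank ker ∂_1 − rank ∂_2 = (10 − 4) − 5 = 1, and the invariant factors of ∂_2 are all 1, so H_1 = Z.
  H_2: rank ker ∂_2 − rank ∂_3 = (5 − 5) − 0 = 0, and there is no ∂_3, so H_2 = 0.

H_0 ≅ Z,  H_1 ≅ Z,  H_2 = 0.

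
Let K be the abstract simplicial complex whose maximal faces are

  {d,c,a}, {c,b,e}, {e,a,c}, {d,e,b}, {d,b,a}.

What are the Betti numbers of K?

K has 5 vertices, 10 edges, 5 triangles.
rank ∂_0 = 0, rank ∂_1 = 4 ⇒ b_0 = 5 − 0 − 4 = 1; all invariant factors of ∂_1 are 1 so no torsion. So H_0 ≅ Z.
rank ∂_1 = 4, rank ∂_2 = 5 ⇒ b_1 = 10 − 4 − 5 = 1; all invariant factors of ∂_2 are 1 so no torsion. So H_1 ≅ Z.
rank ∂_2 = 5, rank ∂_3 = 0 ⇒ b_2 = 5 − 5 − 0 = 0. So H_2 ≅ 0.

b_0 = 1, b_1 = 1, b_2 = 0.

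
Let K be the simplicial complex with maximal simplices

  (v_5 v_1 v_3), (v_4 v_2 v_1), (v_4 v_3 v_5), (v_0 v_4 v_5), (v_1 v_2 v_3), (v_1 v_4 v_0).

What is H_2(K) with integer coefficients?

H_2 ≅ 0.

We work with the vertex ordering v_0 < v_1 < v_2 < v_3 < v_4 < v_5. The simplices of K, each written with vertices in increasing order, are:

  0-simplices (6): [v_0], [v_1], [v_2], [v_3], [v_4], [v_5]
  1-simplices (12): [v_0,v_1], [v_0,v_4], [v_0,v_5], [v_1,v_2], [v_1,v_3], [v_1,v_4], [v_1,v_5], [v_2,v_3], [v_2,v_4], [v_3,v_4], [v_3,v_5], [v_4,v_5]
  2-simplices (6): [v_0,v_1,v_4], [v_0,v_4,v_5], [v_1,v_2,v_3], [v_1,v_2,v_4], [v_1,v_3,v_5], [v_3,v_4,v_5]

giving chain groups C_0 ≅ Z^6, C_1 ≅ Z^12, C_2 ≅ Z^6.

The boundary map ∂_1: C_1 → C_0 sends each edge [p,q] (with p < q) to q − p. For instance
  ∂[v_1,v_3] = [v_3] − [v_1].
This gives a 6×12 integer matrix of rank 5; reducing to Smith normal form yields diagonal entries (1,1,1,1,1).

Boundary ∂_2: C_2 → C_1 acts by ∂[p,q,r] = [q,r] − [p,r] + [p,q]. For instance
  ∂[v_0,v_1,v_4] = [v_1,v_4] − [v_0,v_4] + [v_0,v_1],
  ∂[v_1,v_2,v_4] = [v_2,v_4] − [v_1,v_4] + [v_1,v_2].
This gives a 12×6 integer matrix of rank 6; reducing to Smith normal form yields diagonal entries (1,1,1,1,1,1).

From H_k ≅ ker(∂_k) / im(∂_{k+1}) we obtain:

  H_2: rank ker ∂_2 − rank ∂_3 = (6 − 6) − 0 = 0, and there is no ∂_3, so H_2 = 0.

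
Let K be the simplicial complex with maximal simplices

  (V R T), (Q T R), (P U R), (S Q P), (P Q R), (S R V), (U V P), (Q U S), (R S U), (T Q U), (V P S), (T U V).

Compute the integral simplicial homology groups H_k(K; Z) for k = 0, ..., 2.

Take the total order P < Q < R < S < T < U < V on the vertex set. Then K (dimension 2) consists of the simplices:

  0-simplices (7): P, Q, R, S, T, U, V
  1-simplices (18): PQ, PR, PS, PU, PV, QR, QS, QT, QU, RS, RT, RU, RV, SU, SV, TU, TV, UV
  2-simplices (12): PQR, PQS, PRU, PSV, PUV, QRT, QSU, QTU, RSU, RSV, RTV, TUV

Hence C_0 ≅ Z^7, C_1 ≅ Z^18, C_2 ≅ Z^12.

∂_1: C_1 → C_0 is given by ∂[p,q] = [q] − [p].
The resulting 7×18 matrix has rank 6, and its Smith normal form has invariant factors (1,1,1,1,1,1).

Boundary ∂_2: C_2 → C_1 maps a triangle to the signed sum of its edges. For instance
  ∂PRU = RU − PU + PR,
  ∂QSU = SU − QU + QS.
As a 18×12 matrix over Z this has rank 12, with invariant factors (1,1,1,1,1,1,1,1,1,1,1,2).

Computing H_k = (kernel of ∂_k) / (image of ∂_{k+1}):

  H_0: rank C_0 − rank ∂_1 = 7 − 6 = 1, and the invariant factors of ∂_1 are all 1, so H_0 ≅ Z.
  H_1: rank ker ∂_1 − rank ∂_2 = (18 − 6) − 12 = 0, and ∂_2 has invariant factor 2 > 1, so H_1 ≅ Z/2.
  H_2: rank ker ∂_2 − rank ∂_3 = (12 − 12) − 0 = 0, and there is no ∂_3, so H_2 ≅ 0.

(K is a triangulation of the real projective plane RP^2.)

H_0 = Z,  H_1 = Z/2,  H_2 = 0.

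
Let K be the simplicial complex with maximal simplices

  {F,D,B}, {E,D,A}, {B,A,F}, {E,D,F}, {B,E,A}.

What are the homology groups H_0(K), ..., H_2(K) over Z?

Fix the vertex order A < B < D < E < F and write every simplex with vertices in increasing order. Then dim K = 2 and the simplices of K are:

  0-simplices (5): A, B, D, E, F
  1-simplices (10): AB, AD, AE, AF, BD, BE, BF, DE, DF, EF
  2-simplices (5): ABE, ABF, ADE, BDF, DEF

so the chain groups are C_0 ≅ Z^5, C_1 ≅ Z^10, C_2 ≅ Z^5.

The boundary map ∂_1: C_1 → C_0 maps an edge to its endpoints' difference, ∂[p,q] = q − p. For instance
  ∂BF = F − B.
The 5×10 boundary matrix has rank 4 and Smith normal form diag(1,1,1,1).

Boundary ∂_2: C_2 → C_1 acts by ∂[p,q,r] = [q,r] − [p,r] + [p,q]. For instance
  ∂ADE = DE − AE + AD,
  ∂ABF = BF − AF + AB.
As a 10×5 matrix over Z this has rank 5, with invariant factors (1,1,1,1,1).

From H_k ≅ ker(∂_k) / im(∂_{k+1}) we obtain:

  H_0: rank C_0 − rank ∂_1 = 5 − 4 = 1, and the invariant factors of ∂_1 are all 1, so H_0 = Z.
  H_1: rank ker ∂_1 − rank ∂_2 = (10 − 4) − 5 = 1, and the invariant factors of ∂_2 are all 1, so H_1 = Z.
  H_2: rank ker ∂_2 − rank ∂_3 = (5 − 5) − 0 = 0, and there is no ∂_3, so H_2 = 0.

As a check, the Euler characteristic is 5 − 10 + 5 = 0, which agrees with 1 − 1 + 0 = 0.

H_0 ≅ Z,  H_1 ≅ Z,  H_2 = 0.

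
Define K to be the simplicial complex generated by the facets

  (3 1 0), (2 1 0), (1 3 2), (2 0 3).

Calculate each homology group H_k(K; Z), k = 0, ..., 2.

H_0 = Z,  H_1 = 0,  H_2 = Z.

Fix the vertex order 0 < 1 < 2 < 3 and write every simplex with vertices in increasing order. Then dim K = 2 and the simplices of K are:

  0-simplices (4): [0], [1], [2], [3]
  1-simplices (6): [0,1], [0,2], [0,3], [1,2], [1,3], [2,3]
  2-simplices (4): [0,1,2], [0,1,3], [0,2,3], [1,2,3]

so the chain groups are C_0 ≅ Z^4, C_1 ≅ Z^6, C_2 ≅ Z^4.

∂_1: C_1 → C_0 is given by ∂[p,q] = [q] − [p].
This gives a 4×6 integer matrix of rank 3; reducing to Smith normal form yields diagonal entries (1,1,1).

Boundary ∂_2: C_2 → C_1 acts by ∂[p,q,r] = [q,r] − [p,r] + [p,q]. For instance
  ∂[0,2,3] = [2,3] − [0,3] + [0,2],
  ∂[0,1,3] = [1,3] − [0,3] + [0,1].
This gives a 6×4 integer matrix of rank 3; reducing to Smith normal form yields diagonal entries (1,1,1).

Reading off H_k = ker ∂_k / im ∂_{k+1}:

  H_0: rank C_0 − rank ∂_1 = 4 − 3 = 1, and the invariant factors of ∂_1 are all 1, so H_0 ≅ Z.
  H_1: rank ker ∂_1 − rank ∂_2 = (6 − 3) − 3 = 0, and the invariant factors of ∂_2 are all 1, so H_1 ≅ 0.
  H_2: rank ker ∂_2 − rank ∂_3 = (4 − 3) − 0 = 1, and there is no ∂_3, so H_2 ≅ Z.

As a check, the Euler characteristic is 4 − 6 + 4 = 2, which agrees with 1 − 0 + 1 = 2.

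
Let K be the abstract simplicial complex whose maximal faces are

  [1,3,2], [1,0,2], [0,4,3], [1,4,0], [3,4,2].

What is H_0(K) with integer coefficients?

H_0 ≅ Z.

Order the vertices as 0 < 1 < 2 < 3 < 4. Listing each simplex with vertices in this order, K has dimension 2 with simplices:

  0-simplices (5): [0], [1], [2], [3], [4]
  1-simplices (10): [0,1], [0,2], [0,3], [0,4], [1,2], [1,3], [1,4], [2,3], [2,4], [3,4]
  2-simplices (5): [0,1,2], [0,1,4], [0,3,4], [1,2,3], [2,3,4]

so the chain groups are C_0 ≅ Z^5, C_1 ≅ Z^10, C_2 ≅ Z^5.

Boundary ∂_1: C_1 → C_0 is given by ∂[p,q] = [q] − [p]. For instance
  ∂[0,1] = [1] − [0].
The 5×10 boundary matrix has rank 4 and Smith normal form diag(1,1,1,1).

Boundary ∂_2: C_2 → C_1 acts by ∂[p,q,r] = [q,r] − [p,r] + [p,q]. For instance
  ∂[1,2,3] = [2,3] − [1,3] + [1,2],
  ∂[0,3,4] = [3,4] − [0,4] + [0,3].
The resulting 10×5 matrix has rank 5, and its Smith normal form has invariant factors (1,1,1,1,1).

Now H_k = ker ∂_k / im ∂_{k+1}, so:

  H_0: rank C_0 − rank ∂_1 = 5 − 4 = 1, and the invariant factors of ∂_1 are all 1, so H_0 = Z.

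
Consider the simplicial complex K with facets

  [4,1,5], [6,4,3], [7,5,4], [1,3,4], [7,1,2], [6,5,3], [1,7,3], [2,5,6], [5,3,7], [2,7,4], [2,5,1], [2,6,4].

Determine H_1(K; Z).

We work with the vertex ordering 1 < 2 < 3 < 4 < 5 < 6 < 7. The simplices of K, each written with vertices in increasing order, are:

  0-simplices (7): [1], [2], [3], [4], [5], [6], [7]
  1-simplices (18): [1,2], [1,3], [1,4], [1,5], [1,7], [2,4], [2,5], [2,6], [2,7], [3,4], [3,5], [3,6], [3,7], [4,5], [4,6], [4,7], [5,6], [5,7]
  2-simplices (12): [1,2,5], [1,2,7], [1,3,4], [1,3,7], [1,4,5], [2,4,6], [2,4,7], [2,5,6], [3,4,6], [3,5,6], [3,5,7], [4,5,7]

Hence C_0 ≅ Z^7, C_1 ≅ Z^18, C_2 ≅ Z^12.

Boundary ∂_1: C_1 → C_0 maps an edge to its endpoints' difference, ∂[p,q] = q − p. For instance
  ∂[3,5] = [5] − [3].
The resulting 7×18 matrix has rank 6, and its Smith normal form has invariant factors (1,1,1,1,1,1).

The boundary map ∂_2: C_2 → C_1 acts by ∂[p,q,r] = [q,r] − [p,r] + [p,q]. For instance
  ∂[2,4,6] = [4,6] − [2,6] + [2,4],
  ∂[2,4,7] = [4,7] − [2,7] + [2,4].
As a 18×12 matrix over Z this has rank 12, with invariant factors (1,1,1,1,1,1,1,1,1,1,1,2).

Now H_k = ker ∂_k / im ∂_{k+1}, so:

  H_1: rank ker ∂_1 − rank ∂_2 = (18 − 6) − 12 = 0, and ∂_2 has invariant factor 2 > 1, so H_1 = Z/2.

H_1 ≅ Z/2.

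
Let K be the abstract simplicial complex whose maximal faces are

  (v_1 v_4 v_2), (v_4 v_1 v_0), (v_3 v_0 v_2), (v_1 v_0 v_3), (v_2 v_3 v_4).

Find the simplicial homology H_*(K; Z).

We work with the vertex ordering v_0 < v_1 < v_2 < v_3 < v_4. The simplices of K, each written with vertices in increasing order, are:

  0-simplices (5): [v_0], [v_1], [v_2], [v_3], [v_4]
  1-simplices (10): [v_0,v_1], [v_0,v_2], [v_0,v_3], [v_0,v_4], [v_1,v_2], [v_1,v_3], [v_1,v_4], [v_2,v_3], [v_2,v_4], [v_3,v_4]
  2-simplices (5): [v_0,v_1,v_3], [v_0,v_1,v_4], [v_0,v_2,v_3], [v_1,v_2,v_4], [v_2,v_3,v_4]

Hence C_0 ≅ Z^5, C_1 ≅ Z^10, C_2 ≅ Z^5.

∂_1: C_1 → C_0 maps an edge to its endpoints' difference, ∂[p,q] = q − p. For instance
  ∂[v_0,v_4] = [v_4] − [v_0].
As a 5×10 matrix over Z this has rank 4, with invariant factors (1,1,1,1).

∂_2: C_2 → C_1 acts by ∂[p,q,r] = [q,r] − [p,r] + [p,q]. For instance
  ∂[v_0,v_1,v_4] = [v_1,v_4] − [v_0,v_4] + [v_0,v_1],
  ∂[v_2,v_3,v_4] = [v_3,v_4] − [v_2,v_4] + [v_2,v_3].
The resulting 10×5 matrix has rank 5, and its Smith normal form has invariant factors (1,1,1,1,1).

From H_k ≅ ker(∂_k) / im(∂_{k+1}) we obtain:

  H_0: rank C_0 − rank ∂_1 = 5 − 4 = 1, and the invariant factors of ∂_1 are all 1, so H_0 ≅ Z.
  H_1: rank ker ∂_1 − rank ∂_2 = (10 − 4) − 5 = 1, and the invariant factors of ∂_2 are all 1, so H_1 ≅ Z.
  H_2: rank ker ∂_2 − rank ∂_3 = (5 − 5) − 0 = 0, and there is no ∂_3, so H_2 ≅ 0.

As a check, the Euler characteristic is 5 − 10 + 5 = 0, which agrees with 1 − 1 + 0 = 0.

H_0 = Z,  H_1 = Z,  H_2 = 0.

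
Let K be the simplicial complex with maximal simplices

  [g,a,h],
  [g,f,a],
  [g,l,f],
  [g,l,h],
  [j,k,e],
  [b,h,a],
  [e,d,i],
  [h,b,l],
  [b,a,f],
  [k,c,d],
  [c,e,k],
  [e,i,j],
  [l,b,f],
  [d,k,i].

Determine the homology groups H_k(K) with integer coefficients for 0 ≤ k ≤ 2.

H_0 = Z^2,  H_1 = Z,  H_2 = Z.

Order the vertices as a < b < c < d < e < f < g < h < i < j < k < l. Listing each simplex with vertices in this order, K has dimension 2 with simplices:

  0-simplices (12): a, b, c, d, e, f, g, h, i, j, k, l
  1-simplices (24): ab, af, ag, ah, bf, bh, bl, cd, ce, ck, de, di, dk, ei, ej, ek, fg, fl, gh, gl, hl, ij, ik, jk
  2-simplices (14): abf, abh, afg, agh, bfl, bhl, cdk, cek, dei, dik, eij, ejk, fgl, ghl

Hence C_0 ≅ Z^12, C_1 ≅ Z^24, C_2 ≅ Z^14.

∂_1: C_1 → C_0 is given by ∂[p,q] = [q] − [p]. For instance
  ∂dk = k − d.
As a 12×24 matrix over Z this has rank 10, with invariant factors (1,1,1,1,1,1,1,1,1,1).

∂_2: C_2 → C_1 maps a triangle to the signed sum of its edges. For instance
  ∂ghl = hl − gl + gh,
  ∂ejk = jk − ek + ej.
As a 24×14 matrix over Z this has rank 13, with invariant factors (1,1,1,1,1,1,1,1,1,1,1,1,1).

Now H_k = ker ∂_k / im ∂_{k+1}, so:

  H_0: rank C_0 − rank ∂_1 = 12 − 10 = 2, and the invariant factors of ∂_1 are all 1, so H_0 = Z^2.
  H_1: rank ker ∂_1 − rank ∂_2 = (24 − 10) − 13 = 1, and the invariant factors of ∂_2 are all 1, so H_1 = Z.
  H_2: rank ker ∂_2 − rank ∂_3 = (14 − 13) − 0 = 1, and there is no ∂_3, so H_2 = Z.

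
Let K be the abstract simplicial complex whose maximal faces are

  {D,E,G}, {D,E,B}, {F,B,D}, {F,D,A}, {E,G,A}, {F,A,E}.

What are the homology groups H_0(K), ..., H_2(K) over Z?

Order the vertices as A < B < D < E < F < G. Listing each simplex with vertices in this order, K has dimension 2 with simplices:

  0-simplices (6): A, B, D, E, F, G
  1-simplices (12): AD, AE, AF, AG, BD, BE, BF, DE, DF, DG, EF, EG
  2-simplices (6): ADF, AEF, AEG, BDE, BDF, DEG

so the chain groups are C_0 ≅ Z^6, C_1 ≅ Z^12, C_2 ≅ Z^6.

Boundary ∂_1: C_1 → C_0 is given by ∂[p,q] = [q] − [p]. For instance
  ∂AF = F − A.
As a 6×12 matrix over Z this has rank 5, with invariant factors (1,1,1,1,1).

Boundary ∂_2: C_2 → C_1 acts by ∂[p,q,r] = [q,r] − [p,r] + [p,q]. For instance
  ∂AEF = EF − AF + AE,
  ∂BDE = DE − BE + BD.
This gives a 12×6 integer matrix of rank 6; reducing to Smith normal form yields diagonal entries (1,1,1,1,1,1).

From H_k ≅ ker(∂_k) / im(∂_{k+1}) we obtain:

  H_0: rank C_0 − rank ∂_1 = 6 − 5 = 1, and the invariant factors of ∂_1 are all 1, so H_0 ≅ Z.
  H_1: rank ker ∂_1 − rank ∂_2 = (12 − 5) − 6 = 1, and the invariant factors of ∂_2 are all 1, so H_1 ≅ Z.
  H_2: rank ker ∂_2 − rank ∂_3 = (6 − 6) − 0 = 0, and there is no ∂_3, so H_2 ≅ 0.

As a check, the Euler characteristic is 6 − 12 + 6 = 0, which agrees with 1 − 1 + 0 = 0.
(K is a triangulation of the cylinder S^1 x I.)

H_0 = Z,  H_1 = Z,  H_2 = 0.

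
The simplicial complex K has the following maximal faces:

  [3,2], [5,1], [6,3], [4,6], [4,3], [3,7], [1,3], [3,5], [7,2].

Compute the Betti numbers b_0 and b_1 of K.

Take the total order 1 < 2 < 3 < 4 < 5 < 6 < 7 on the vertex set. Then K (dimension 1) consists of the simplices:

  0-simplices (7): [1], [2], [3], [4], [5], [6], [7]
  1-simplices (9): [1,3], [1,5], [2,3], [2,7], [3,4], [3,5], [3,6], [3,7], [4,6]

giving chain groups C_0 ≅ Z^7, C_1 ≅ Z^9.

∂_1: C_1 → C_0 is given by ∂[p,q] = [q] − [p].
This gives a 7×9 integer matrix of rank 6; reducing to Smith normal form yields diagonal entries (1,1,1,1,1,1).

Reading off H_k = ker ∂_k / im ∂_{k+1}:

  H_0: rank C_0 − rank ∂_1 = 7 − 6 = 1, and the invariant factors of ∂_1 are all 1, so H_0 ≅ Z.
  H_1: rank ker ∂_1 − rank ∂_2 = (9 − 6) − 0 = 3, and there is no ∂_2, so H_1 ≅ Z^3.

As a check, the Euler characteristic is 7 − 9 = -2, which agrees with 1 − 3 = -2.

Hence the Betti numbers are b_0 = 1, b_1 = 3.

b_0 = 1, b_1 = 3.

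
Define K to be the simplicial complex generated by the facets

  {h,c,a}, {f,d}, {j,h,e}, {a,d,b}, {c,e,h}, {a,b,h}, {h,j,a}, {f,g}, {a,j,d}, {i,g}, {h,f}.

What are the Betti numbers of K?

b_0 = 1, b_1 = 1, b_2 = 0.

Take the total order a < b < c < d < e < f < g < h < i < j on the vertex set. Then K (dimension 2) consists of the simplices:

  0-simplices (10): a, b, c, d, e, f, g, h, i, j
  1-simplices (17): ab, ac, ad, ah, aj, bd, bh, ce, ch, df, dj, eh, ej, fg, fh, gi, hj
  2-simplices (7): abd, abh, ach, adj, ahj, ceh, ehj

Hence C_0 ≅ Z^10, C_1 ≅ Z^17, C_2 ≅ Z^7.

∂_1: C_1 → C_0 maps an edge to its endpoints' difference, ∂[p,q] = q − p.
The 10×17 boundary matrix has rank 9 and Smith normal form diag(1,1,1,1,1,1,1,1,1).

∂_2: C_2 → C_1 maps a triangle to the signed sum of its edges. For instance
  ∂ceh = eh − ch + ce,
  ∂abh = bh − ah + ab.
The 17×7 boundary matrix has rank 7 and Smith normal form diag(1,1,1,1,1,1,1).

Now H_k = ker ∂_k / im ∂_{k+1}, so:

  H_0: rank C_0 − rank ∂_1 = 10 − 9 = 1, and the invariant factors of ∂_1 are all 1, so H_0 = Z.
  H_1: rank ker ∂_1 − rank ∂_2 = (17 − 9) − 7 = 1, and the invariant factors of ∂_2 are all 1, so H_1 = Z.
  H_2: rank ker ∂_2 − rank ∂_3 = (7 − 7) − 0 = 0, and there is no ∂_3, so H_2 = 0.

Hence the Betti numbers are b_0 = 1, b_1 = 1, b_2 = 0.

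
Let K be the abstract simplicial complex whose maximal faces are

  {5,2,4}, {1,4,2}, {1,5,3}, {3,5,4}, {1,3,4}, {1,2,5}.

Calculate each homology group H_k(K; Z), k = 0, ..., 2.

We work with the vertex ordering 1 < 2 < 3 < 4 < 5. The simplices of K, each written with vertices in increasing order, are:

  0-simplices (5): [1], [2], [3], [4], [5]
  1-simplices (9): [1,2], [1,3], [1,4], [1,5], [2,4], [2,5], [3,4], [3,5], [4,5]
  2-simplices (6): [1,2,4], [1,2,5], [1,3,4], [1,3,5], [2,4,5], [3,4,5]

so the chain groups are C_0 ≅ Z^5, C_1 ≅ Z^9, C_2 ≅ Z^6.

∂_1: C_1 → C_0 maps an edge to its endpoints' difference, ∂[p,q] = q − p. For instance
  ∂[1,5] = [5] − [1].
As a 5×9 matrix over Z this has rank 4, with invariant factors (1,1,1,1).

∂_2: C_2 → C_1 acts by ∂[p,q,r] = [q,r] − [p,r] + [p,q]. For instance
  ∂[1,2,5] = [2,5] − [1,5] + [1,2],
  ∂[1,3,4] = [3,4] − [1,4] + [1,3].
This gives a 9×6 integer matrix of rank 5; reducing to Smith normal form yields diagonal entries (1,1,1,1,1).

From H_k ≅ ker(∂_k) / im(∂_{k+1}) we obtain:

  H_0: rank C_0 − rank ∂_1 = 5 − 4 = 1, and the invariant factors of ∂_1 are all 1, so H_0 ≅ Z.
  H_1: rank ker ∂_1 − rank ∂_2 = (9 − 4) − 5 = 0, and the invariant factors of ∂_2 are all 1, so H_1 ≅ 0.
  H_2: rank ker ∂_2 − rank ∂_3 = (6 − 5) − 0 = 1, and there is no ∂_3, so H_2 ≅ Z.

As a check, the Euler characteristic is 5 − 9 + 6 = 2, which agrees with 1 − 0 + 1 = 2.

H_0 = Z,  H_1 = 0,  H_2 = Z.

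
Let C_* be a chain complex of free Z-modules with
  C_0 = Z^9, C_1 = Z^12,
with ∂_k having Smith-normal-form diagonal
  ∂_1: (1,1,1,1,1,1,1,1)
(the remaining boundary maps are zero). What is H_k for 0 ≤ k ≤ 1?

H_0 = Z,  H_1 = Z^4.

H_0: b_0 = 9 − 0 − 8 = 1; torsion from ∂_1 factors > 1: none. So H_0 = Z.
H_1: b_1 = 12 − 8 − 0 = 4; torsion from ∂_2 factors > 1: none. So H_1 = Z^4.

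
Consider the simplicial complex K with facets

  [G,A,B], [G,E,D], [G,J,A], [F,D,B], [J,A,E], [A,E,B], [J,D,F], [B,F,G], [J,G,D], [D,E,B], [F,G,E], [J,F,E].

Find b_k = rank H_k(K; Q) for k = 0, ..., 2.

b_0 = 1, b_1 = 0, b_2 = 0.

K has 7 vertices, 18 edges, 12 triangles.
rank ∂_0 = 0, rank ∂_1 = 6 ⇒ b_0 = 7 − 0 − 6 = 1; all invariant factors of ∂_1 are 1 so no torsion. So H_0 = Z.
rank ∂_1 = 6, rank ∂_2 = 12 ⇒ b_1 = 18 − 6 − 12 = 0; ∂_2 has invariant factor(s) [2] giving torsion. So H_1 = Z/2.
rank ∂_2 = 12, rank ∂_3 = 0 ⇒ b_2 = 12 − 12 − 0 = 0. So H_2 = 0.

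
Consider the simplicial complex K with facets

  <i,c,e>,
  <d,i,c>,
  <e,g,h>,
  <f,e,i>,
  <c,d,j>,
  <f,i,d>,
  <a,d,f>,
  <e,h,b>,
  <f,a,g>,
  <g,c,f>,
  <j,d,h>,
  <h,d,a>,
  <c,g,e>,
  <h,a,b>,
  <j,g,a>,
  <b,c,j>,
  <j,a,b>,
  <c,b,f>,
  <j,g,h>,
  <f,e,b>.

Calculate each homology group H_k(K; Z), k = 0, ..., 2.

Order the vertices as a < b < c < d < e < f < g < h < i < j. Listing each simplex with vertices in this order, K has dimension 2 with simplices:

  0-simplices (10): a, b, c, d, e, f, g, h, i, j
  1-simplices (30): ab, ad, af, ag, ah, aj, bc, be, bf, bh, bj, cd, ce, cf, cg, ci, cj, df, dh, di, dj, ef, eg, eh, ei, fg, fi, gh, gj, hj
  2-simplices (20): abh, abj, adf, adh, afg, agj, bcf, bcj, bef, beh, cdi, cdj, ceg, cei, cfg, dfi, dhj, efi, egh, ghj

giving chain groups C_0 ≅ Z^10, C_1 ≅ Z^30, C_2 ≅ Z^20.

∂_1: C_1 → C_0 is given by ∂[p,q] = [q] − [p]. For instance
  ∂ad = d − a.
The resulting 10×30 matrix has rank 9, and its Smith normal form has invariant factors (1,1,1,1,1,1,1,1,1).

∂_2: C_2 → C_1 maps a triangle to the signed sum of its edges. For instance
  ∂beh = eh − bh + be,
  ∂dfi = fi − di + df.
The resulting 30×20 matrix has rank 20, and its Smith normal form has invariant factors (1,1,1,1,1,1,1,1,1,1,1,1,1,1,1,1,1,1,1,2).

Reading off H_k = ker ∂_k / im ∂_{k+1}:

  H_0: rank C_0 − rank ∂_1 = 10 − 9 = 1, and the invariant factors of ∂_1 are all 1, so H_0 = Z.
  H_1: rank ker ∂_1 − rank ∂_2 = (30 − 9) − 20 = 1, and ∂_2 has invariant factor 2 > 1, so H_1 = Z ⊕ Z/2.
  H_2: rank ker ∂_2 − rank ∂_3 = (20 − 20) − 0 = 0, and there is no ∂_3, so H_2 = 0.

As a check, the Euler characteristic is 10 − 30 + 20 = 0, which agrees with 1 − 1 + 0 = 0.
(K is a triangulation of the Klein bottle.)

H_0 ≅ Z,  H_1 ≅ Z ⊕ Z/2,  H_2 = 0.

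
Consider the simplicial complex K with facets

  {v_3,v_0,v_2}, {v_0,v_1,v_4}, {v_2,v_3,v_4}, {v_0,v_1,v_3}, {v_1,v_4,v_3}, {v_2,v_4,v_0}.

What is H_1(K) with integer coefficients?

H_1 ≅ 0.

Take the total order v_0 < v_1 < v_2 < v_3 < v_4 on the vertex set. Then K (dimension 2) consists of the simplices:

  0-simplices (5): [v_0], [v_1], [v_2], [v_3], [v_4]
  1-simplices (9): [v_0,v_1], [v_0,v_2], [v_0,v_3], [v_0,v_4], [v_1,v_3], [v_1,v_4], [v_2,v_3], [v_2,v_4], [v_3,v_4]
  2-simplices (6): [v_0,v_1,v_3], [v_0,v_1,v_4], [v_0,v_2,v_3], [v_0,v_2,v_4], [v_1,v_3,v_4], [v_2,v_3,v_4]

so the chain groups are C_0 ≅ Z^5, C_1 ≅ Z^9, C_2 ≅ Z^6.

∂_1: C_1 → C_0 maps an edge to its endpoints' difference, ∂[p,q] = q − p. For instance
  ∂[v_3,v_4] = [v_4] − [v_3].
As a 5×9 matrix over Z this has rank 4, with invariant factors (1,1,1,1).

The boundary map ∂_2: C_2 → C_1 maps a triangle to the signed sum of its edges. For instance
  ∂[v_0,v_1,v_3] = [v_1,v_3] − [v_0,v_3] + [v_0,v_1],
  ∂[v_1,v_3,v_4] = [v_3,v_4] − [v_1,v_4] + [v_1,v_3].
As a 9×6 matrix over Z this has rank 5, with invariant factors (1,1,1,1,1).

Computing H_k = (kernel of ∂_k) / (image of ∂_{k+1}):

  H_1: rank ker ∂_1 − rank ∂_2 = (9 − 4) − 5 = 0, and the invariant factors of ∂_2 are all 1, so H_1 ≅ 0.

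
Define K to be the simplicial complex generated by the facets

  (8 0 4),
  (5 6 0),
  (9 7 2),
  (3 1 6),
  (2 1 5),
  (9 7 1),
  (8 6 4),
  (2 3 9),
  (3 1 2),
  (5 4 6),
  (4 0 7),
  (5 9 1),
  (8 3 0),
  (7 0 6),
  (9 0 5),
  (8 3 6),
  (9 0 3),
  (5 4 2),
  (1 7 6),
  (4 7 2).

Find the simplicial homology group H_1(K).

We work with the vertex ordering 0 < 1 < 2 < 3 < 4 < 5 < 6 < 7 < 8 < 9. The simplices of K, each written with vertices in increasing order, are:

  0-simplices (10): [0], [1], [2], [3], [4], [5], [6], [7], [8], [9]
  1-simplices (30): (30 of them)
  2-simplices (20): (20 of them)

giving chain groups C_0 ≅ Z^10, C_1 ≅ Z^30, C_2 ≅ Z^20.

Boundary ∂_1: C_1 → C_0 is given by ∂[p,q] = [q] − [p].
This gives a 10×30 integer matrix of rank 9; reducing to Smith normal form yields diagonal entries (1,1,1,1,1,1,1,1,1).

The boundary map ∂_2: C_2 → C_1 maps a triangle to the signed sum of its edges. For instance
  ∂[0,3,9] = [3,9] − [0,9] + [0,3],
  ∂[1,6,7] = [6,7] − [1,7] + [1,6].
As a 30×20 matrix over Z this has rank 20, with invariant factors (1,1,1,1,1,1,1,1,1,1,1,1,1,1,1,1,1,1,1,2).

From H_k ≅ ker(∂_k) / im(∂_{k+1}) we obtain:

  H_1: rank ker ∂_1 − rank ∂_2 = (30 − 9) − 20 = 1, and ∂_2 has invariant factor 2 > 1, so H_1 = Z × Z/2.

H_1 = Z × Z/2.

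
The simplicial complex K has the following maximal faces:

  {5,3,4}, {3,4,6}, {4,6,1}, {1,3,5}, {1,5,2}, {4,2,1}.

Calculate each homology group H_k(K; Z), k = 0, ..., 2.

Fix the vertex order 1 < 2 < 3 < 4 < 5 < 6 and write every simplex with vertices in increasing order. Then dim K = 2 and the simplices of K are:

  0-simplices (6): [1], [2], [3], [4], [5], [6]
  1-simplices (12): [1,2], [1,3], [1,4], [1,5], [1,6], [2,4], [2,5], [3,4], [3,5], [3,6], [4,5], [4,6]
  2-simplices (6): [1,2,4], [1,2,5], [1,3,5], [1,4,6], [3,4,5], [3,4,6]

giving chain groups C_0 ≅ Z^6, C_1 ≅ Z^12, C_2 ≅ Z^6.

The boundary map ∂_1: C_1 → C_0 maps an edge to its endpoints' difference, ∂[p,q] = q − p.
This gives a 6×12 integer matrix of rank 5; reducing to Smith normal form yields diagonal entries (1,1,1,1,1).

∂_2: C_2 → C_1 sends each 2-simplex [p,q,r] to [q,r] − [p,r] + [p,q]. For instance
  ∂[1,2,4] = [2,4] − [1,4] + [1,2],
  ∂[1,2,5] = [2,5] − [1,5] + [1,2].
As a 12×6 matrix over Z this has rank 6, with invariant factors (1,1,1,1,1,1).

Now H_k = ker ∂_k / im ∂_{k+1}, so:

  H_0: rank C_0 − rank ∂_1 = 6 − 5 = 1, and the invariant factors of ∂_1 are all 1, so H_0 = Z.
  H_1: rank ker ∂_1 − rank ∂_2 = (12 − 5) − 6 = 1, and the invariant factors of ∂_2 are all 1, so H_1 = Z.
  H_2: rank ker ∂_2 − rank ∂_3 = (6 − 6) − 0 = 0, and there is no ∂_3, so H_2 = 0.

As a check, the Euler characteristic is 6 − 12 + 6 = 0, which agrees with 1 − 1 + 0 = 0.

H_0 ≅ Z,  H_1 ≅ Z,  H_2 = 0.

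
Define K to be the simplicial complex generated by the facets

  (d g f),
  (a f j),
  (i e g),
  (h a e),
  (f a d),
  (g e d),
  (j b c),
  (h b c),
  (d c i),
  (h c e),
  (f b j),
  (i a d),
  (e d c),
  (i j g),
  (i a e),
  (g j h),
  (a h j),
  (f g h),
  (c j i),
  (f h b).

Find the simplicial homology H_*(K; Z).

H_0 = Z,  H_1 = Z ⊕ Z_2,  H_2 = 0.

Fix the vertex order a < b < c < d < e < f < g < h < i < j and write every simplex with vertices in increasing order. Then dim K = 2 and the simplices of K are:

  0-simplices (10): a, b, c, d, e, f, g, h, i, j
  1-simplices (30): ad, ae, af, ah, ai, aj, bc, bf, bh, bj, cd, ce, ch, ci, cj, de, df, dg, di, eg, eh, ei, fg, fh, fj, gh, gi, gj, hj, ij
  2-simplices (20): adf, adi, aeh, aei, afj, ahj, bch, bcj, bfh, bfj, cde, cdi, ceh, cij, deg, dfg, egi, fgh, ghj, gij

so the chain groups are C_0 ≅ Z^10, C_1 ≅ Z^30, C_2 ≅ Z^20.

The boundary map ∂_1: C_1 → C_0 is given by ∂[p,q] = [q] − [p].
The 10×30 boundary matrix has rank 9 and Smith normal form diag(1,1,1,1,1,1,1,1,1).

The boundary map ∂_2: C_2 → C_1 maps a triangle to the signed sum of its edges. For instance
  ∂ahj = hj − aj + ah,
  ∂ghj = hj − gj + gh.
The resulting 30×20 matrix has rank 20, and its Smith normal form has invariant factors (1,1,1,1,1,1,1,1,1,1,1,1,1,1,1,1,1,1,1,2).

Computing H_k = (kernel of ∂_k) / (image of ∂_{k+1}):

  H_0: rank C_0 − rank ∂_1 = 10 − 9 = 1, and the invariant factors of ∂_1 are all 1, so H_0 ≅ Z.
  H_1: rank ker ∂_1 − rank ∂_2 = (30 − 9) − 20 = 1, and ∂_2 has invariant factor 2 > 1, so H_1 ≅ Z ⊕ Z_2.
  H_2: rank ker ∂_2 − rank ∂_3 = (20 − 20) − 0 = 0, and there is no ∂_3, so H_2 ≅ 0.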